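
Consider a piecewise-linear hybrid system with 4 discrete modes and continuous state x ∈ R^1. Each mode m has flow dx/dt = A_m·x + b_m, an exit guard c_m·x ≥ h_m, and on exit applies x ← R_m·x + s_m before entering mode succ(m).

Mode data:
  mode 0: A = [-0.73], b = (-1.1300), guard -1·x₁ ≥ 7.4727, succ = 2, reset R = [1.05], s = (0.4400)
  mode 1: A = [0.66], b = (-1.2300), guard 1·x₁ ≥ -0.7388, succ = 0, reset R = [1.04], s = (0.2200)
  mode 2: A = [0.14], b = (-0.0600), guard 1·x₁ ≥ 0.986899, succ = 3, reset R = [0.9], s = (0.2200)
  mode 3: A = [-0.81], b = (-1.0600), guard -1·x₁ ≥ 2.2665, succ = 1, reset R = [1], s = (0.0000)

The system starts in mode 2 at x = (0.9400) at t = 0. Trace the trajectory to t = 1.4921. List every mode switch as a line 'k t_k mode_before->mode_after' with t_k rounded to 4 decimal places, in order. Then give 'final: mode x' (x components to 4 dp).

Mode 2: guard c·x = 0.9869 hit at Δt = 0.6267 (t = 0.6267), x⁻ = (0.9869) → reset → x⁺ = (1.1082), jump to mode 3
Mode 3: flow for 0.8654 to horizon, guard not reached → x = (-0.1096)

1 0.6267 2->3
final: 3 -0.1096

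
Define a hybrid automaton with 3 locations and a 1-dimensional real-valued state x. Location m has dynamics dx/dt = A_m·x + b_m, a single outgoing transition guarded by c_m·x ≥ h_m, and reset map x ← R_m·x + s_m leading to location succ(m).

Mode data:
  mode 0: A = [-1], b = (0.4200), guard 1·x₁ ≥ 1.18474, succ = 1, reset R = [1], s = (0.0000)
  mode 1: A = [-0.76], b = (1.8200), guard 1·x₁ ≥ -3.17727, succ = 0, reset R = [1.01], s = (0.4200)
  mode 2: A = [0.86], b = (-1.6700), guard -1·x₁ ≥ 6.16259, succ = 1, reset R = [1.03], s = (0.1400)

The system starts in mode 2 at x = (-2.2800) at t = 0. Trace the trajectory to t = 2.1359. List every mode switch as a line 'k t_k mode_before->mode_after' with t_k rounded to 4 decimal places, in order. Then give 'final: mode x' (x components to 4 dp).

1 0.7583 2->1
2 1.3297 1->0
final: 0 -1.0130

Mode 2: guard c·x = 6.1626 hit at Δt = 0.7583 (t = 0.7583), x⁻ = (-6.1626) → reset → x⁺ = (-6.2075), jump to mode 1
Mode 1: guard c·x = -3.1773 hit at Δt = 0.5714 (t = 1.3297), x⁻ = (-3.1773) → reset → x⁺ = (-2.7890), jump to mode 0
Mode 0: flow for 0.8062 to horizon, guard not reached → x = (-1.0130)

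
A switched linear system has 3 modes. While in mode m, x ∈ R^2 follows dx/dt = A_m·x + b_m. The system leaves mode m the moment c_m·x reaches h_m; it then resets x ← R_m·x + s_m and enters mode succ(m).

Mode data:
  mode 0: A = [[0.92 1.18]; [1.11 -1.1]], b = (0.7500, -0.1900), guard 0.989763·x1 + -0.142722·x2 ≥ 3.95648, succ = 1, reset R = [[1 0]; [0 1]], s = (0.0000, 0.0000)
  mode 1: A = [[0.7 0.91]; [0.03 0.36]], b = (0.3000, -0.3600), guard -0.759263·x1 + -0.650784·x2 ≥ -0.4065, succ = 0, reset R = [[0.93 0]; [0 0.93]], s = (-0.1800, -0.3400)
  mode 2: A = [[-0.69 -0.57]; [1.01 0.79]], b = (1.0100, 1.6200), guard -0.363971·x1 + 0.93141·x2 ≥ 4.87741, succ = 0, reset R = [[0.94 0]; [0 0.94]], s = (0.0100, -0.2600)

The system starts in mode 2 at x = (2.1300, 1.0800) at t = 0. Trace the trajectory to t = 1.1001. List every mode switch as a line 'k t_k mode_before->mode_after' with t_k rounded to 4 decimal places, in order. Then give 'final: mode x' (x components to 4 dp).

1 0.7846 2->0
final: 0 3.0473 3.9844

Mode 2: guard c·x = 4.8774 hit at Δt = 0.7846 (t = 0.7846), x⁻ = (0.6914, 5.5068) → reset → x⁺ = (0.6600, 4.9164), jump to mode 0
Mode 0: flow for 0.3155 to horizon, guard not reached → x = (3.0473, 3.9844)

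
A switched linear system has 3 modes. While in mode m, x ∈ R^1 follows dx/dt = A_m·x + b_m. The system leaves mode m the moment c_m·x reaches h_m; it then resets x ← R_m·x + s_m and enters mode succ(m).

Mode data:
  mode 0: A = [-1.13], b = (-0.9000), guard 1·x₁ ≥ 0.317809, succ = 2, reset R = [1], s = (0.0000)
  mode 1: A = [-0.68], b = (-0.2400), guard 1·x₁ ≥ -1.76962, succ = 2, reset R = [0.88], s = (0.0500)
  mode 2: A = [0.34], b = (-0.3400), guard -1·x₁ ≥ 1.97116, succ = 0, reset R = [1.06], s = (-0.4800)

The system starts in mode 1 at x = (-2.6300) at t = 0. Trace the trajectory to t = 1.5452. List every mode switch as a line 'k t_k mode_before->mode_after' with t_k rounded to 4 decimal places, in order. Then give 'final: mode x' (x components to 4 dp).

1 0.6979 1->2
2 1.1972 2->0
final: 0 -1.9930

Mode 1: guard c·x = -1.7696 hit at Δt = 0.6979 (t = 0.6979), x⁻ = (-1.7696) → reset → x⁺ = (-1.5073), jump to mode 2
Mode 2: guard c·x = 1.9712 hit at Δt = 0.4993 (t = 1.1972), x⁻ = (-1.9712) → reset → x⁺ = (-2.5694), jump to mode 0
Mode 0: flow for 0.3480 to horizon, guard not reached → x = (-1.9930)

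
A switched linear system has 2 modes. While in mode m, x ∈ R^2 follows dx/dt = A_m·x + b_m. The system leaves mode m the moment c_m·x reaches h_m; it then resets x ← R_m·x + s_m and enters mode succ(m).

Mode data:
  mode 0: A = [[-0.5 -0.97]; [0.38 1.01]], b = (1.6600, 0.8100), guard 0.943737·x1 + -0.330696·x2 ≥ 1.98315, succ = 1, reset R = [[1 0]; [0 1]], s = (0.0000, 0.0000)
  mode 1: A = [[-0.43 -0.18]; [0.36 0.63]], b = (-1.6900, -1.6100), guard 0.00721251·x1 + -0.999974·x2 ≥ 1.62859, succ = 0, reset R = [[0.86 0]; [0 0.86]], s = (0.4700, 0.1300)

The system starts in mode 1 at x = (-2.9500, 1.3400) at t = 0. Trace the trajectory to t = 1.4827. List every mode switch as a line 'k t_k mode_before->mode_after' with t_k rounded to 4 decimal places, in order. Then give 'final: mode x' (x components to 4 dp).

1 1.0914 1->0
final: 0 -0.8183 -1.8267

Mode 1: guard c·x = 1.6286 hit at Δt = 1.0914 (t = 1.0914), x⁻ = (-3.3029, -1.6525) → reset → x⁺ = (-2.3705, -1.2911), jump to mode 0
Mode 0: flow for 0.3913 to horizon, guard not reached → x = (-0.8183, -1.8267)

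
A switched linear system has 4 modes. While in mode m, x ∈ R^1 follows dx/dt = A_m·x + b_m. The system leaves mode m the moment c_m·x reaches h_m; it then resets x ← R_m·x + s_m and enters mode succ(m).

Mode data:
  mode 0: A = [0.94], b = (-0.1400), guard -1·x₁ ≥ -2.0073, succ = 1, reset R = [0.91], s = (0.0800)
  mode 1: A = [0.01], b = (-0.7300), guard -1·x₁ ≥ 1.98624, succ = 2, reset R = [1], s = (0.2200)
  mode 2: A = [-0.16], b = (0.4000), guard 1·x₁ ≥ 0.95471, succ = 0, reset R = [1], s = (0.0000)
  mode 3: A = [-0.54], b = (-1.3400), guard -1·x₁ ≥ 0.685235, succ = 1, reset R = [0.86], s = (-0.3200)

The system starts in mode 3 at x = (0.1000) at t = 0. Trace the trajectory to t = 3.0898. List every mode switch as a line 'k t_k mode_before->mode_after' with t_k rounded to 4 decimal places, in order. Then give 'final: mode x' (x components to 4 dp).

Mode 3: guard c·x = 0.6852 hit at Δt = 0.6716 (t = 0.6716), x⁻ = (-0.6852) → reset → x⁺ = (-0.9093), jump to mode 1
Mode 1: guard c·x = 1.9862 hit at Δt = 1.4466 (t = 2.1182), x⁻ = (-1.9862) → reset → x⁺ = (-1.7662), jump to mode 2
Mode 2: flow for 0.9716 to horizon, guard not reached → x = (-1.1520)

1 0.6716 3->1
2 2.1182 1->2
final: 2 -1.1520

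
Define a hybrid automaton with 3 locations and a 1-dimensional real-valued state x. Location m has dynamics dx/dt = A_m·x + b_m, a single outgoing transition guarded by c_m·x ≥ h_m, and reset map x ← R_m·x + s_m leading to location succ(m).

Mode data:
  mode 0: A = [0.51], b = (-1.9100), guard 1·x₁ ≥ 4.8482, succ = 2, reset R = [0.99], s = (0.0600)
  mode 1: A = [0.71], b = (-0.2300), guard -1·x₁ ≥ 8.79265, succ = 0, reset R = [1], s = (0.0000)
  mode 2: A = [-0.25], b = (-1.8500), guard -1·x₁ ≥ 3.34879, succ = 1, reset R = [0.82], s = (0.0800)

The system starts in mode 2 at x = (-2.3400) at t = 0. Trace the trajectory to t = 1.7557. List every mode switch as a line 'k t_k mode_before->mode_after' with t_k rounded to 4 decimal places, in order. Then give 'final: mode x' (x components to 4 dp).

1 0.8894 2->1
final: 1 -5.2068

Mode 2: guard c·x = 3.3488 hit at Δt = 0.8894 (t = 0.8894), x⁻ = (-3.3488) → reset → x⁺ = (-2.6660), jump to mode 1
Mode 1: flow for 0.8663 to horizon, guard not reached → x = (-5.2068)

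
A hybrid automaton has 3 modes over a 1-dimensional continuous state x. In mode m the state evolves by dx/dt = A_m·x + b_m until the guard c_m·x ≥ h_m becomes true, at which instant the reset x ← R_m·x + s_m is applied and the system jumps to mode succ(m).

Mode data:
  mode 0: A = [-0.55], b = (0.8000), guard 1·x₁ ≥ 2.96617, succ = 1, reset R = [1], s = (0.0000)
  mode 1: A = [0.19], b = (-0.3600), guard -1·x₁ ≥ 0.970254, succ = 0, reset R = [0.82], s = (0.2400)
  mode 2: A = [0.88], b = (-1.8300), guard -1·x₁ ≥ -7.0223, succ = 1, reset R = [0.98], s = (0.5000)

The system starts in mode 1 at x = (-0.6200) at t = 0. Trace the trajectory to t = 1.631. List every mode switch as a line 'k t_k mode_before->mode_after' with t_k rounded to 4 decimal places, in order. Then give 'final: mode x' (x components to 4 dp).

Mode 1: guard c·x = 0.9703 hit at Δt = 0.6863 (t = 0.6863), x⁻ = (-0.9703) → reset → x⁺ = (-0.5556), jump to mode 0
Mode 0: flow for 0.9447 to horizon, guard not reached → x = (0.2590)

1 0.6863 1->0
final: 0 0.2590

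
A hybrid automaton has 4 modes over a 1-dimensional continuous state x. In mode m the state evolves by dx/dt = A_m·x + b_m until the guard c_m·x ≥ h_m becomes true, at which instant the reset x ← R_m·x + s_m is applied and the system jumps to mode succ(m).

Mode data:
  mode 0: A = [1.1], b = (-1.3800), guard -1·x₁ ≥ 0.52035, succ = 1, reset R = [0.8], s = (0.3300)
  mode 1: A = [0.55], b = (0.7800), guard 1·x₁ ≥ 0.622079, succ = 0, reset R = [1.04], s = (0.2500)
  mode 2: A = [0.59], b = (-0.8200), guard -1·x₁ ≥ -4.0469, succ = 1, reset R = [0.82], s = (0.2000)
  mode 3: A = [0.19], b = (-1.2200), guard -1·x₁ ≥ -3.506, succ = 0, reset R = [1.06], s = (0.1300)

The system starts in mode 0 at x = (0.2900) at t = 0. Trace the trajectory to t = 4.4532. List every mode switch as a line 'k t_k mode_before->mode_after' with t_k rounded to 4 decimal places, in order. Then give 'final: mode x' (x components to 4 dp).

Mode 0: guard c·x = 0.5203 hit at Δt = 0.5544 (t = 0.5544), x⁻ = (-0.5203) → reset → x⁺ = (-0.0863), jump to mode 1
Mode 1: guard c·x = 0.6221 hit at Δt = 0.7754 (t = 1.3298), x⁻ = (0.6221) → reset → x⁺ = (0.8970), jump to mode 0
Mode 0: guard c·x = 0.5203 hit at Δt = 1.4565 (t = 2.7863), x⁻ = (-0.5204) → reset → x⁺ = (-0.0863), jump to mode 1
Mode 1: guard c·x = 0.6221 hit at Δt = 0.7754 (t = 3.5617), x⁻ = (0.6221) → reset → x⁺ = (0.8970), jump to mode 0
Mode 0: flow for 0.8915 to horizon, guard not reached → x = (0.3011)

1 0.5544 0->1
2 1.3298 1->0
3 2.7863 0->1
4 3.5617 1->0
final: 0 0.3011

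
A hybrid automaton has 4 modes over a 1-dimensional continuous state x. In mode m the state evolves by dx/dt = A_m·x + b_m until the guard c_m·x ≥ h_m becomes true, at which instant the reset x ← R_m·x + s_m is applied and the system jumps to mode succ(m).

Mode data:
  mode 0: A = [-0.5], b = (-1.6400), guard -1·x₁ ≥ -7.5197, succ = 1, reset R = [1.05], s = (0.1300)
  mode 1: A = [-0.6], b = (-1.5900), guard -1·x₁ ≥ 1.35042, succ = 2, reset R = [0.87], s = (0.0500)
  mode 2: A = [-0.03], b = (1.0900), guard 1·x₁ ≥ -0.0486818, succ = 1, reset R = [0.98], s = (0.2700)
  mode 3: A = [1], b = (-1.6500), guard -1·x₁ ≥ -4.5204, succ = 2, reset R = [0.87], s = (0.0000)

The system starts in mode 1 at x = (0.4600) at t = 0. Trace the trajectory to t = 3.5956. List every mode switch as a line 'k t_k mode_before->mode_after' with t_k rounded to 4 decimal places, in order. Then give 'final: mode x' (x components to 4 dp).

1 1.4543 1->2
2 2.4260 2->1
final: 1 -1.2262

Mode 1: guard c·x = 1.3504 hit at Δt = 1.4543 (t = 1.4543), x⁻ = (-1.3504) → reset → x⁺ = (-1.1249), jump to mode 2
Mode 2: guard c·x = -0.0487 hit at Δt = 0.9717 (t = 2.4260), x⁻ = (-0.0487) → reset → x⁺ = (0.2223), jump to mode 1
Mode 1: flow for 1.1696 to horizon, guard not reached → x = (-1.2262)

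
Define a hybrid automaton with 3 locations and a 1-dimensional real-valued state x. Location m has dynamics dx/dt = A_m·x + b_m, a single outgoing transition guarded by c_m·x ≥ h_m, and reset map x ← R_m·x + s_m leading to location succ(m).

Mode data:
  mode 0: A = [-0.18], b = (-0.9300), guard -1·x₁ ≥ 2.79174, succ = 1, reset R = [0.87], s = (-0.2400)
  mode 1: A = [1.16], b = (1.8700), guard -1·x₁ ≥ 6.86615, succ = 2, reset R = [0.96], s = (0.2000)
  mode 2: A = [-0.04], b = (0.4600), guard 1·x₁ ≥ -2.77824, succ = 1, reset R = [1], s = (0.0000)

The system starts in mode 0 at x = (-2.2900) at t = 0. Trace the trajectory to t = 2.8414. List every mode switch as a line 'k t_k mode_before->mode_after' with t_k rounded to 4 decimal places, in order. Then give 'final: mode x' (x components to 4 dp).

Mode 0: guard c·x = 2.7917 hit at Δt = 1.0648 (t = 1.0648), x⁻ = (-2.7917) → reset → x⁺ = (-2.6688), jump to mode 1
Mode 1: guard c·x = 6.8662 hit at Δt = 1.3826 (t = 2.4474), x⁻ = (-6.8661) → reset → x⁺ = (-6.3915), jump to mode 2
Mode 2: flow for 0.3940 to horizon, guard not reached → x = (-6.1117)

1 1.0648 0->1
2 2.4474 1->2
final: 2 -6.1117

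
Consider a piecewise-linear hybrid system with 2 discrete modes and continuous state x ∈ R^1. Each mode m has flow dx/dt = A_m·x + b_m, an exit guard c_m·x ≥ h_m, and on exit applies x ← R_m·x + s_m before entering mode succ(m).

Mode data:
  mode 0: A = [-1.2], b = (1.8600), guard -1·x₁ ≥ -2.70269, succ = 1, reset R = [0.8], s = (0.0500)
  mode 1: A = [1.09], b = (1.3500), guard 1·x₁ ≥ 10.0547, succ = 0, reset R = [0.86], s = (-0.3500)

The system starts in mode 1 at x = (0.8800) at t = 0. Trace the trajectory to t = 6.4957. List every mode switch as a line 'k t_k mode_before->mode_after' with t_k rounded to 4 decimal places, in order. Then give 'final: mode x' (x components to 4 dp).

Mode 1: guard c·x = 10.0547 hit at Δt = 1.5353 (t = 1.5353), x⁻ = (10.0547) → reset → x⁺ = (8.2970), jump to mode 0
Mode 0: guard c·x = -2.7027 hit at Δt = 1.4725 (t = 3.0078), x⁻ = (2.7027) → reset → x⁺ = (2.2122), jump to mode 1
Mode 1: guard c·x = 10.0547 hit at Δt = 1.0877 (t = 4.0955), x⁻ = (10.0547) → reset → x⁺ = (8.2970), jump to mode 0
Mode 0: guard c·x = -2.7027 hit at Δt = 1.4725 (t = 5.5680), x⁻ = (2.7027) → reset → x⁺ = (2.2122), jump to mode 1
Mode 1: flow for 0.9277 to horizon, guard not reached → x = (8.2465)

1 1.5353 1->0
2 3.0078 0->1
3 4.0955 1->0
4 5.5680 0->1
final: 1 8.2465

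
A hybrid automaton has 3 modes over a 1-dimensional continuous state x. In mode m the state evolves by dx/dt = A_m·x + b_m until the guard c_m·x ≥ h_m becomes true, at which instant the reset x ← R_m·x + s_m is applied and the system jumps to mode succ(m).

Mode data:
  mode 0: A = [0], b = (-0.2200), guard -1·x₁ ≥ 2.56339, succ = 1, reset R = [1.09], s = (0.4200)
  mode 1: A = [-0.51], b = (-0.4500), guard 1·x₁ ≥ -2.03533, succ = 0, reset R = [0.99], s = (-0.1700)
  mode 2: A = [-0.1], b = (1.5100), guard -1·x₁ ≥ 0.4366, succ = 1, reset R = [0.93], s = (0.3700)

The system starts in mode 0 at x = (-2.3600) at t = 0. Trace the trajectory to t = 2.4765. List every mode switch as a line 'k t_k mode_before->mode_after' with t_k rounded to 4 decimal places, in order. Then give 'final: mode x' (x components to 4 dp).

Mode 0: guard c·x = 2.5634 hit at Δt = 0.9245 (t = 0.9245), x⁻ = (-2.5634) → reset → x⁺ = (-2.3741), jump to mode 1
Mode 1: guard c·x = -2.0353 hit at Δt = 0.5051 (t = 1.4296), x⁻ = (-2.0353) → reset → x⁺ = (-2.1850), jump to mode 0
Mode 0: flow for 1.0469 to horizon, guard not reached → x = (-2.4153)

1 0.9245 0->1
2 1.4296 1->0
final: 0 -2.4153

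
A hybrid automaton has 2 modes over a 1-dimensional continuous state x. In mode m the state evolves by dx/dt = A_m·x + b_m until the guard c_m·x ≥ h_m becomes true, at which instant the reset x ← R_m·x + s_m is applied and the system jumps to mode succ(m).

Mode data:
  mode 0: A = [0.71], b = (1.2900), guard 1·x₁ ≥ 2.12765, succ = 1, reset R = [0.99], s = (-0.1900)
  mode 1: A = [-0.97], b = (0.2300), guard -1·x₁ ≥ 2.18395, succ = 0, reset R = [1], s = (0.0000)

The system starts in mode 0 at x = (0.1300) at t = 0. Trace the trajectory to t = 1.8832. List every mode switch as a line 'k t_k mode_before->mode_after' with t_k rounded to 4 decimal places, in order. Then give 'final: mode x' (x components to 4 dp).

1 0.9945 0->1
final: 1 0.9463

Mode 0: guard c·x = 2.1277 hit at Δt = 0.9945 (t = 0.9945), x⁻ = (2.1277) → reset → x⁺ = (1.9164), jump to mode 1
Mode 1: flow for 0.8887 to horizon, guard not reached → x = (0.9463)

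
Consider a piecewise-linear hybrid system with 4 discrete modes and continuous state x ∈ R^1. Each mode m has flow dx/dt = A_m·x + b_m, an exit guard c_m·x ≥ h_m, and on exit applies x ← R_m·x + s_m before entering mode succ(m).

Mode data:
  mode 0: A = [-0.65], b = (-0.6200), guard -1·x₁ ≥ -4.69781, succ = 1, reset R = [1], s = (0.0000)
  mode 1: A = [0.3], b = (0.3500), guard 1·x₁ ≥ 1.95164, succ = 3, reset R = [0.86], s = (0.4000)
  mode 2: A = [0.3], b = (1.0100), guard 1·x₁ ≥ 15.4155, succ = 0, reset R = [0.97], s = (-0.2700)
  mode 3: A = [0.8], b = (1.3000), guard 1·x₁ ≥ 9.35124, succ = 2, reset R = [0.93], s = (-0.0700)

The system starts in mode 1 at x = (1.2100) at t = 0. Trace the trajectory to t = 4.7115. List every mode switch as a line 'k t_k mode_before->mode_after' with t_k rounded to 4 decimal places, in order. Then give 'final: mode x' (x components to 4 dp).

1 0.9053 1->3
2 2.2634 3->2
3 3.7586 2->0
final: 0 7.4631

Mode 1: guard c·x = 1.9516 hit at Δt = 0.9053 (t = 0.9053), x⁻ = (1.9516) → reset → x⁺ = (2.0784), jump to mode 3
Mode 3: guard c·x = 9.3512 hit at Δt = 1.3581 (t = 2.2634), x⁻ = (9.3512) → reset → x⁺ = (8.6267), jump to mode 2
Mode 2: guard c·x = 15.4155 hit at Δt = 1.4952 (t = 3.7586), x⁻ = (15.4155) → reset → x⁺ = (14.6830), jump to mode 0
Mode 0: flow for 0.9529 to horizon, guard not reached → x = (7.4631)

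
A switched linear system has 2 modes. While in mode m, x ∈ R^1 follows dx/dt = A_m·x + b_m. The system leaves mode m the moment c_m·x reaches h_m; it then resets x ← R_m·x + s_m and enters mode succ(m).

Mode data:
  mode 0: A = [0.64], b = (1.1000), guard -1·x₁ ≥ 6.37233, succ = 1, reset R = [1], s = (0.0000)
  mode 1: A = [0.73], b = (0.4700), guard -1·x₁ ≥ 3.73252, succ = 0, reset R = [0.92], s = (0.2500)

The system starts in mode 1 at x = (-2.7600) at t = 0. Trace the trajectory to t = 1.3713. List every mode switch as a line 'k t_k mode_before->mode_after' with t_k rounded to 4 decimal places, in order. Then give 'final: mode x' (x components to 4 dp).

Mode 1: guard c·x = 3.7325 hit at Δt = 0.5180 (t = 0.5180), x⁻ = (-3.7325) → reset → x⁺ = (-3.1839), jump to mode 0
Mode 0: flow for 0.8533 to horizon, guard not reached → x = (-4.2484)

1 0.5180 1->0
final: 0 -4.2484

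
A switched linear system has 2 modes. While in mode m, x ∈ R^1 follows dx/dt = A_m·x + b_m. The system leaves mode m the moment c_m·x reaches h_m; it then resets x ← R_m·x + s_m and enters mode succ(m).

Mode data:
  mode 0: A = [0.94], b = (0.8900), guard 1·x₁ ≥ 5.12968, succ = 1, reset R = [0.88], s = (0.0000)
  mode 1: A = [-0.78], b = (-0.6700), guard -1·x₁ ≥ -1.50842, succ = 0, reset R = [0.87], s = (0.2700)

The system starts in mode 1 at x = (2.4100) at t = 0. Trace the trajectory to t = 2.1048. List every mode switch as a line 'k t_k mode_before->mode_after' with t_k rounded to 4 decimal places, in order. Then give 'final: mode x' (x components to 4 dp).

Mode 1: guard c·x = -1.5084 hit at Δt = 0.4137 (t = 0.4137), x⁻ = (1.5084) → reset → x⁺ = (1.5823), jump to mode 0
Mode 0: guard c·x = 5.1297 hit at Δt = 0.9325 (t = 1.3462), x⁻ = (5.1297) → reset → x⁺ = (4.5141), jump to mode 1
Mode 1: flow for 0.7586 to horizon, guard not reached → x = (2.1144)

1 0.4137 1->0
2 1.3462 0->1
final: 1 2.1144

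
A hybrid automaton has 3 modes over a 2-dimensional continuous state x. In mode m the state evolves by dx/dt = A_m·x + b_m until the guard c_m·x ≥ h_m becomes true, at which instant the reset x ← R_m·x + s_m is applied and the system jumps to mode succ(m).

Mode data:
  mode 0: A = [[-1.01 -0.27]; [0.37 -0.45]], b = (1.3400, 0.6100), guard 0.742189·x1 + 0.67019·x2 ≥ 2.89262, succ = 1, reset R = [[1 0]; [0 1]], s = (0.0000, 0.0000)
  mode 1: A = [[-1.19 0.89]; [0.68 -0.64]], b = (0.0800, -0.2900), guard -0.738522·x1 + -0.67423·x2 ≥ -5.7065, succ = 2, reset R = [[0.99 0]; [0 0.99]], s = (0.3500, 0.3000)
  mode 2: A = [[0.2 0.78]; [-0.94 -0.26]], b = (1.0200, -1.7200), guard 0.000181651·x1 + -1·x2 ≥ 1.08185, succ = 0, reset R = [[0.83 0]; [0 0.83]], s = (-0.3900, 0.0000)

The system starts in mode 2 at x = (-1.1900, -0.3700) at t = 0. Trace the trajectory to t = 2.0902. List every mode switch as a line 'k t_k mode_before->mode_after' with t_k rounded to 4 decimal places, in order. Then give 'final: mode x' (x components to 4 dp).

1 1.1724 2->0
final: 0 0.4393 -0.1785

Mode 2: guard c·x = 1.0818 hit at Δt = 1.1724 (t = 1.1724), x⁻ = (-0.8796, -1.0820) → reset → x⁺ = (-1.1201, -0.8981), jump to mode 0
Mode 0: flow for 0.9178 to horizon, guard not reached → x = (0.4393, -0.1785)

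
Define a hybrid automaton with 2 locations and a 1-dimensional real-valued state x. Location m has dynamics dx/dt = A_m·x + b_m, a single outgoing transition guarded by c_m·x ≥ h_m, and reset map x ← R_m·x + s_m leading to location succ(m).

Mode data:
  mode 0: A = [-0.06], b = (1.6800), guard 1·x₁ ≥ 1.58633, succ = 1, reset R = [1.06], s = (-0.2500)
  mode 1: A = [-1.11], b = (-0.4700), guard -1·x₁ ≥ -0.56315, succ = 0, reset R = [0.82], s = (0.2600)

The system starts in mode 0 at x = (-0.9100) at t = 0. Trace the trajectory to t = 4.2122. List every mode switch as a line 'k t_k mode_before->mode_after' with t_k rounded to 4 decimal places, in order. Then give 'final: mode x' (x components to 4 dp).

1 1.5051 0->1
2 2.0739 1->0
3 2.6107 0->1
4 3.1795 1->0
5 3.7163 0->1
final: 1 0.6462

Mode 0: guard c·x = 1.5863 hit at Δt = 1.5051 (t = 1.5051), x⁻ = (1.5863) → reset → x⁺ = (1.4315), jump to mode 1
Mode 1: guard c·x = -0.5632 hit at Δt = 0.5688 (t = 2.0739), x⁻ = (0.5632) → reset → x⁺ = (0.7218), jump to mode 0
Mode 0: guard c·x = 1.5863 hit at Δt = 0.5368 (t = 2.6107), x⁻ = (1.5863) → reset → x⁺ = (1.4315), jump to mode 1
Mode 1: guard c·x = -0.5632 hit at Δt = 0.5688 (t = 3.1795), x⁻ = (0.5632) → reset → x⁺ = (0.7218), jump to mode 0
Mode 0: guard c·x = 1.5863 hit at Δt = 0.5368 (t = 3.7163), x⁻ = (1.5863) → reset → x⁺ = (1.4315), jump to mode 1
Mode 1: flow for 0.4959 to horizon, guard not reached → x = (0.6462)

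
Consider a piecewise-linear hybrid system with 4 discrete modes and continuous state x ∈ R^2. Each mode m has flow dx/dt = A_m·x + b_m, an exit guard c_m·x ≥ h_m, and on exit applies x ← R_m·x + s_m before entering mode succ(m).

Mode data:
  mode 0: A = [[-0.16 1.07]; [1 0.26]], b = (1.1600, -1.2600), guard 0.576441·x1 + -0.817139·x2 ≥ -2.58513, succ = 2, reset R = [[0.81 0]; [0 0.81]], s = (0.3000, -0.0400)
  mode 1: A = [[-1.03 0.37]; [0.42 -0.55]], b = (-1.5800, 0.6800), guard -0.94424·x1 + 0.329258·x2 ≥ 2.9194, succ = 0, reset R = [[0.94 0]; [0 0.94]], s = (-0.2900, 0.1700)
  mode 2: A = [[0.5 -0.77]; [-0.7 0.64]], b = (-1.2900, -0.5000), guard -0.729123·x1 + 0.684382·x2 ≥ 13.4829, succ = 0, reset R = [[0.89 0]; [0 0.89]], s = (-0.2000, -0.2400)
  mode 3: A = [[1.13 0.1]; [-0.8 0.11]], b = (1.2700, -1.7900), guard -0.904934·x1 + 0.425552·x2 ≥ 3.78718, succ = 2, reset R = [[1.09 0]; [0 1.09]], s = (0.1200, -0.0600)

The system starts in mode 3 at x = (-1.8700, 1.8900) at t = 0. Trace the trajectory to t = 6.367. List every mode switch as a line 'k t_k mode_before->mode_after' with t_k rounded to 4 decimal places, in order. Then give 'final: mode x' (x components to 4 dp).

1 1.0300 3->2
2 1.9126 2->0
3 2.9892 0->2
4 4.3294 2->0
5 5.3270 0->2
final: 2 -8.7665 4.7440

Mode 3: guard c·x = 3.7872 hit at Δt = 1.0300 (t = 1.0300), x⁻ = (-3.1340, 2.2349) → reset → x⁺ = (-3.2961, 2.3761), jump to mode 2
Mode 2: guard c·x = 13.4829 hit at Δt = 0.8826 (t = 1.9126), x⁻ = (-10.4789, 8.5369) → reset → x⁺ = (-9.5262, 7.3579), jump to mode 0
Mode 0: guard c·x = -2.5851 hit at Δt = 1.0766 (t = 2.9892), x⁻ = (-2.9633, 1.0732) → reset → x⁺ = (-2.1003, 0.8293), jump to mode 2
Mode 2: guard c·x = 13.4829 hit at Δt = 1.3402 (t = 4.3294), x⁻ = (-10.8900, 8.0989) → reset → x⁺ = (-9.8921, 6.9681), jump to mode 0
Mode 0: guard c·x = -2.5851 hit at Δt = 0.9976 (t = 5.3270), x⁻ = (-4.2427, 0.1707) → reset → x⁺ = (-3.1366, 0.0983), jump to mode 2
Mode 2: flow for 1.0400 to horizon, guard not reached → x = (-8.7665, 4.7440)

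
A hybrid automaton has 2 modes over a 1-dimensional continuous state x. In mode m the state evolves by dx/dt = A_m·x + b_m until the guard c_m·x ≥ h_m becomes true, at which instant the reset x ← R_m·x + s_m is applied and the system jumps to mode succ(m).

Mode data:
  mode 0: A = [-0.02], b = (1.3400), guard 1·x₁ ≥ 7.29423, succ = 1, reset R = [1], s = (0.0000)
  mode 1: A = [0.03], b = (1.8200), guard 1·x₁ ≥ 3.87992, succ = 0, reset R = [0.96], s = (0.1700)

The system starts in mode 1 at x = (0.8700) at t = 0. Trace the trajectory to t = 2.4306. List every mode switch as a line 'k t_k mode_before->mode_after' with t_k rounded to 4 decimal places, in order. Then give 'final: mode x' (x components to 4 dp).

1 1.5918 1->0
final: 0 4.9445

Mode 1: guard c·x = 3.8799 hit at Δt = 1.5918 (t = 1.5918), x⁻ = (3.8799) → reset → x⁺ = (3.8947), jump to mode 0
Mode 0: flow for 0.8388 to horizon, guard not reached → x = (4.9445)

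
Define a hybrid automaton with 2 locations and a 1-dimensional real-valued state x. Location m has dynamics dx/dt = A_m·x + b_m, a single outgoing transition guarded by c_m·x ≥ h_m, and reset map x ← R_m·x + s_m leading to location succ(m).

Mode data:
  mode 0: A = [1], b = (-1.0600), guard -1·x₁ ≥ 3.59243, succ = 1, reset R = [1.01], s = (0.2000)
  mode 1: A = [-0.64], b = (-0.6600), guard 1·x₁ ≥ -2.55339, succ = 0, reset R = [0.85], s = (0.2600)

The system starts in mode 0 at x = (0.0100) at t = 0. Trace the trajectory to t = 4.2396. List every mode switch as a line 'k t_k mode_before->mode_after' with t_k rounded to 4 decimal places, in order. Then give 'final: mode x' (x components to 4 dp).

1 1.4886 0->1
2 2.1982 1->0
3 2.6469 0->1
4 3.3565 1->0
5 3.8052 0->1
final: 1 -2.8465

Mode 0: guard c·x = 3.5924 hit at Δt = 1.4886 (t = 1.4886), x⁻ = (-3.5924) → reset → x⁺ = (-3.4284), jump to mode 1
Mode 1: guard c·x = -2.5534 hit at Δt = 0.7096 (t = 2.1982), x⁻ = (-2.5534) → reset → x⁺ = (-1.9104), jump to mode 0
Mode 0: guard c·x = 3.5924 hit at Δt = 0.4487 (t = 2.6469), x⁻ = (-3.5924) → reset → x⁺ = (-3.4284), jump to mode 1
Mode 1: guard c·x = -2.5534 hit at Δt = 0.7096 (t = 3.3565), x⁻ = (-2.5534) → reset → x⁺ = (-1.9104), jump to mode 0
Mode 0: guard c·x = 3.5924 hit at Δt = 0.4487 (t = 3.8052), x⁻ = (-3.5924) → reset → x⁺ = (-3.4284), jump to mode 1
Mode 1: flow for 0.4344 to horizon, guard not reached → x = (-2.8465)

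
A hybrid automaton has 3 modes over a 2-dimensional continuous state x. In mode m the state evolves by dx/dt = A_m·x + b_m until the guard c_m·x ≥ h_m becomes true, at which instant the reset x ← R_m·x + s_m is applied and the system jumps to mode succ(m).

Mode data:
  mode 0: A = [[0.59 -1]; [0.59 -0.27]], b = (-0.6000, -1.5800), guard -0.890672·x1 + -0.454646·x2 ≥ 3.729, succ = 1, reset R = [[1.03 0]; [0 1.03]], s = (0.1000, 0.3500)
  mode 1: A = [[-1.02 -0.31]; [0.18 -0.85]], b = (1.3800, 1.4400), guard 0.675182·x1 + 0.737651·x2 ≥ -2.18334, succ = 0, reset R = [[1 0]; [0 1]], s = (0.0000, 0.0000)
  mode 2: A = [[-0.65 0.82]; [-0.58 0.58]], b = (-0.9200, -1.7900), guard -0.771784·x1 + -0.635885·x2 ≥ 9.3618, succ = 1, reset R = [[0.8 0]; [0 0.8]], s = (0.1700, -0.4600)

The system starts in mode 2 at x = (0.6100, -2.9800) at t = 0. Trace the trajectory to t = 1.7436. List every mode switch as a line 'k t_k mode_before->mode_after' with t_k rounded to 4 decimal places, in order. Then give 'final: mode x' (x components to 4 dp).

1 1.4170 2->1
final: 1 -1.9818 -5.1491

Mode 2: guard c·x = 9.3618 hit at Δt = 1.4170 (t = 1.4170), x⁻ = (-5.2470, -8.3541) → reset → x⁺ = (-4.0276, -7.1433), jump to mode 1
Mode 1: flow for 0.3266 to horizon, guard not reached → x = (-1.9818, -5.1491)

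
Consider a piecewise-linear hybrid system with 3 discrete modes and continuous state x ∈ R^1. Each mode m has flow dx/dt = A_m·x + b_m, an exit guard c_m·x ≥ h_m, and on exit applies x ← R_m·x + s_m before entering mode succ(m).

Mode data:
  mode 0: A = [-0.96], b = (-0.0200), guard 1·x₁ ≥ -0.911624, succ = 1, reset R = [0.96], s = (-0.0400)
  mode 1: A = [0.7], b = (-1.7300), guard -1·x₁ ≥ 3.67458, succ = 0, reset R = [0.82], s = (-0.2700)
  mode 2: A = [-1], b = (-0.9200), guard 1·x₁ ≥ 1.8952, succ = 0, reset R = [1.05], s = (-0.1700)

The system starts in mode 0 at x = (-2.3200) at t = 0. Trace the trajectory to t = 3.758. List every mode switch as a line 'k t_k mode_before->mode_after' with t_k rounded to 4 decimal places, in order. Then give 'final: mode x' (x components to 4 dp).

1 0.9877 0->1
2 1.8391 1->0
3 3.1913 0->1
final: 1 -2.5642

Mode 0: guard c·x = -0.9116 hit at Δt = 0.9877 (t = 0.9877), x⁻ = (-0.9116) → reset → x⁺ = (-0.9152), jump to mode 1
Mode 1: guard c·x = 3.6746 hit at Δt = 0.8514 (t = 1.8391), x⁻ = (-3.6746) → reset → x⁺ = (-3.2832), jump to mode 0
Mode 0: guard c·x = -0.9116 hit at Δt = 1.3522 (t = 3.1913), x⁻ = (-0.9116) → reset → x⁺ = (-0.9152), jump to mode 1
Mode 1: flow for 0.5667 to horizon, guard not reached → x = (-2.5642)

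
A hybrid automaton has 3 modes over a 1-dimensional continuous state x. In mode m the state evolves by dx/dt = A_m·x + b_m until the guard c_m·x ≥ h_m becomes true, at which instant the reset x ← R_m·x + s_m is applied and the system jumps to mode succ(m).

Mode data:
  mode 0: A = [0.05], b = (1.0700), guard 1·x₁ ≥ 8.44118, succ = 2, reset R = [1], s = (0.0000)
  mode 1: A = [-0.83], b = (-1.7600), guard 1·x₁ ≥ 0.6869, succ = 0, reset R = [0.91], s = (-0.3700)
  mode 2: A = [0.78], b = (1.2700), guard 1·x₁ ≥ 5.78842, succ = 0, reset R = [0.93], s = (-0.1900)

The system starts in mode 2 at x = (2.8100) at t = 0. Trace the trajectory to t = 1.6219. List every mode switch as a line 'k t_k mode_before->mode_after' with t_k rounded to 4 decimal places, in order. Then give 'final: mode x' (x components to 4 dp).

1 0.6583 2->0
final: 0 6.5059

Mode 2: guard c·x = 5.7884 hit at Δt = 0.6583 (t = 0.6583), x⁻ = (5.7884) → reset → x⁺ = (5.1932), jump to mode 0
Mode 0: flow for 0.9636 to horizon, guard not reached → x = (6.5059)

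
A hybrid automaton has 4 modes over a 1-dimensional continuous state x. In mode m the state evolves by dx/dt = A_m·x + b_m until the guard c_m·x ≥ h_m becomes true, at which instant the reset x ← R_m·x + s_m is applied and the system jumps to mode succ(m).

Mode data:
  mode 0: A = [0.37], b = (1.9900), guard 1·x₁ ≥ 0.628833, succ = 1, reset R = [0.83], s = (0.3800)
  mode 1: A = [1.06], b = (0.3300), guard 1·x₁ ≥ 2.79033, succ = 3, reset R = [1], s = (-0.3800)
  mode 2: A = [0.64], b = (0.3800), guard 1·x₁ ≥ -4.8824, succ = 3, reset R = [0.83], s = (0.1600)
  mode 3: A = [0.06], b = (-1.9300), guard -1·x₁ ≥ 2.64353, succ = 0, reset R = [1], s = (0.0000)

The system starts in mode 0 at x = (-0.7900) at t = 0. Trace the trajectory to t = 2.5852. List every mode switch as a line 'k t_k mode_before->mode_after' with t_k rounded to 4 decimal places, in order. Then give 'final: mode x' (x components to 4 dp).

1 0.7282 0->1
2 1.6137 1->3
final: 3 0.6243

Mode 0: guard c·x = 0.6288 hit at Δt = 0.7282 (t = 0.7282), x⁻ = (0.6288) → reset → x⁺ = (0.9019), jump to mode 1
Mode 1: guard c·x = 2.7903 hit at Δt = 0.8855 (t = 1.6137), x⁻ = (2.7903) → reset → x⁺ = (2.4103), jump to mode 3
Mode 3: flow for 0.9715 to horizon, guard not reached → x = (0.6243)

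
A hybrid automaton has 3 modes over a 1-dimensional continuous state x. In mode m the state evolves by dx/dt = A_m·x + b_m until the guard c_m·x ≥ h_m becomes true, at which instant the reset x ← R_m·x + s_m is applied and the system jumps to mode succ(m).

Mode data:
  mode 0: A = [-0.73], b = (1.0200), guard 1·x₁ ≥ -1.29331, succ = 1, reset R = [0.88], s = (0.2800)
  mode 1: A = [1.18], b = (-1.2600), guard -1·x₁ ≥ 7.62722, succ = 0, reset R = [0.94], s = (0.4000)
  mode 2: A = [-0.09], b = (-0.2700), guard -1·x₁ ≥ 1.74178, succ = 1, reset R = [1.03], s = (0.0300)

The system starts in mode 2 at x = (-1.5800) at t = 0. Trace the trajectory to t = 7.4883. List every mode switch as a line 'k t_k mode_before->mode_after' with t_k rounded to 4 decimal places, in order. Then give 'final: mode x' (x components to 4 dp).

Mode 2: guard c·x = 1.7418 hit at Δt = 1.3440 (t = 1.3440), x⁻ = (-1.7418) → reset → x⁺ = (-1.7640), jump to mode 1
Mode 1: guard c·x = 7.6272 hit at Δt = 0.9507 (t = 2.2947), x⁻ = (-7.6272) → reset → x⁺ = (-6.7696), jump to mode 0
Mode 0: guard c·x = -1.2933 hit at Δt = 1.5210 (t = 3.8157), x⁻ = (-1.2933) → reset → x⁺ = (-0.8581), jump to mode 1
Mode 1: guard c·x = 7.6272 hit at Δt = 1.2774 (t = 5.0931), x⁻ = (-7.6272) → reset → x⁺ = (-6.7696), jump to mode 0
Mode 0: guard c·x = -1.2933 hit at Δt = 1.5210 (t = 6.6141), x⁻ = (-1.2933) → reset → x⁺ = (-0.8581), jump to mode 1
Mode 1: flow for 0.8742 to horizon, guard not reached → x = (-4.3352)

1 1.3440 2->1
2 2.2947 1->0
3 3.8157 0->1
4 5.0931 1->0
5 6.6141 0->1
final: 1 -4.3352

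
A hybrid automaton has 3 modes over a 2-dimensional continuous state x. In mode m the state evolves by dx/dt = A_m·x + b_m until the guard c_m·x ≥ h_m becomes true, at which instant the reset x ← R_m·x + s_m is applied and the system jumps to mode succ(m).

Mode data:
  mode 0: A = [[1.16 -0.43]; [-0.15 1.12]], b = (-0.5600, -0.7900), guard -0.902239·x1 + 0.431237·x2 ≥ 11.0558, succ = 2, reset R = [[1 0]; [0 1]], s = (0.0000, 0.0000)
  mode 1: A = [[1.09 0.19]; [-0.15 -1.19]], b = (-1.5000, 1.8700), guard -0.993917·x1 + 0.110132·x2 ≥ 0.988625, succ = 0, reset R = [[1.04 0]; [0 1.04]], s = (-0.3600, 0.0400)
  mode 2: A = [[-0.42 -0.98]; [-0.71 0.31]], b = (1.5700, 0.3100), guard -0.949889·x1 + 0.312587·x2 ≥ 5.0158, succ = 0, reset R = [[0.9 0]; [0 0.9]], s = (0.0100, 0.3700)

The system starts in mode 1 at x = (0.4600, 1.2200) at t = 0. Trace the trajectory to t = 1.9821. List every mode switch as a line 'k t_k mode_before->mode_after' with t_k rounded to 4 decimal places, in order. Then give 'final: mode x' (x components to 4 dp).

Mode 1: guard c·x = 0.9886 hit at Δt = 0.9734 (t = 0.9734), x⁻ = (-0.8309, 1.4783) → reset → x⁺ = (-1.2241, 1.5774), jump to mode 0
Mode 0: flow for 1.0087 to horizon, guard not reached → x = (-6.9577, 4.2337)

1 0.9734 1->0
final: 0 -6.9577 4.2337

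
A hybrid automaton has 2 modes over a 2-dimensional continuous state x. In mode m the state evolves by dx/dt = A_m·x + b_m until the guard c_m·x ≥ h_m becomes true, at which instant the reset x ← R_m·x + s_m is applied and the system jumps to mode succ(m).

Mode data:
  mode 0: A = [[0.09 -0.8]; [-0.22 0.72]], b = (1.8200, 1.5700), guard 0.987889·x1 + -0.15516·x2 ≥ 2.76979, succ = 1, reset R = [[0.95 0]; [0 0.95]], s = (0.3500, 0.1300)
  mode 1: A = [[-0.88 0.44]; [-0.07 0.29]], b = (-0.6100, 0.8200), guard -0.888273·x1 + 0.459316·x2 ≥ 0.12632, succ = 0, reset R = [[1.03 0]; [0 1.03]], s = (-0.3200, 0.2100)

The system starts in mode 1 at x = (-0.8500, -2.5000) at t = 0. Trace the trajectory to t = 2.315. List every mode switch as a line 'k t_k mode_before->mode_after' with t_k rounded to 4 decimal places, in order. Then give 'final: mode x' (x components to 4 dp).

Mode 1: guard c·x = 0.1263 hit at Δt = 0.7496 (t = 0.7496), x⁻ = (-1.3596, -2.3544) → reset → x⁺ = (-1.7204, -2.2150), jump to mode 0
Mode 0: guard c·x = 2.7698 hit at Δt = 1.1666 (t = 1.9162), x⁻ = (2.4464, -2.2751) → reset → x⁺ = (2.6741, -2.0314), jump to mode 1
Mode 1: flow for 0.3988 to horizon, guard not reached → x = (1.3793, -1.9930)

1 0.7496 1->0
2 1.9162 0->1
final: 1 1.3793 -1.9930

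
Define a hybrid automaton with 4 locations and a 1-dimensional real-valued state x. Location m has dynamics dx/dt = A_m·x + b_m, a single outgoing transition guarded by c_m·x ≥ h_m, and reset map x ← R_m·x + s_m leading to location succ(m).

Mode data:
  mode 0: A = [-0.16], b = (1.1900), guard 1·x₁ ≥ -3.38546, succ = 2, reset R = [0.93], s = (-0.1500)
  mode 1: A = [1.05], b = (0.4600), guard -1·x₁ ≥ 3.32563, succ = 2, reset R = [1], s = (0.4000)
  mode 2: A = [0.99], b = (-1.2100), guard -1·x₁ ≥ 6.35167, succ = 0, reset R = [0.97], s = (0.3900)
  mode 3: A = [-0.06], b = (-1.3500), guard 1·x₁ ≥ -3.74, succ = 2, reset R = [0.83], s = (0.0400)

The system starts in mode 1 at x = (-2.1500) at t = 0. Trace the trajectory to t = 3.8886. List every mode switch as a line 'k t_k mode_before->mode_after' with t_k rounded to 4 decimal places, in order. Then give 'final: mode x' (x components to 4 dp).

Mode 1: guard c·x = 3.3256 hit at Δt = 0.4979 (t = 0.4979), x⁻ = (-3.3256) → reset → x⁺ = (-2.9256), jump to mode 2
Mode 2: guard c·x = 6.3517 hit at Δt = 0.6082 (t = 1.1061), x⁻ = (-6.3517) → reset → x⁺ = (-5.7711), jump to mode 0
Mode 0: guard c·x = -3.3855 hit at Δt = 1.2450 (t = 2.3511), x⁻ = (-3.3855) → reset → x⁺ = (-3.2985), jump to mode 2
Mode 2: guard c·x = 6.3517 hit at Δt = 0.5213 (t = 2.8724), x⁻ = (-6.3517) → reset → x⁺ = (-5.7711), jump to mode 0
Mode 0: flow for 1.0162 to horizon, guard not reached → x = (-3.7889)

1 0.4979 1->2
2 1.1061 2->0
3 2.3511 0->2
4 2.8724 2->0
final: 0 -3.7889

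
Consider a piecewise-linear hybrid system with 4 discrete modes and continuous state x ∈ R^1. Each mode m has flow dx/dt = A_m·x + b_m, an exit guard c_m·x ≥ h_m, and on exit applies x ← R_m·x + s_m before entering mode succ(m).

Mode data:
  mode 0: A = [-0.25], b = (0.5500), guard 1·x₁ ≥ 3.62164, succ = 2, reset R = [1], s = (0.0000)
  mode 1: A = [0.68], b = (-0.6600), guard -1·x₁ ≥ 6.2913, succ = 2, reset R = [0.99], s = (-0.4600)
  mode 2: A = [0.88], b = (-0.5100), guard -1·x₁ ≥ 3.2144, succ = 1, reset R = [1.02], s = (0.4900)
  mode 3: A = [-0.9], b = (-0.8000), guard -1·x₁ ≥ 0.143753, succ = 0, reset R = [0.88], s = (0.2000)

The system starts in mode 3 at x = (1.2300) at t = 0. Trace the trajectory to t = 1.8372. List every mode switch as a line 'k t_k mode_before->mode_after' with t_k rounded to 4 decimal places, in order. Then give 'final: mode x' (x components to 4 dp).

Mode 3: guard c·x = 0.1438 hit at Δt = 1.1612 (t = 1.1612), x⁻ = (-0.1438) → reset → x⁺ = (0.0735), jump to mode 0
Mode 0: flow for 0.6760 to horizon, guard not reached → x = (0.4041)

1 1.1612 3->0
final: 0 0.4041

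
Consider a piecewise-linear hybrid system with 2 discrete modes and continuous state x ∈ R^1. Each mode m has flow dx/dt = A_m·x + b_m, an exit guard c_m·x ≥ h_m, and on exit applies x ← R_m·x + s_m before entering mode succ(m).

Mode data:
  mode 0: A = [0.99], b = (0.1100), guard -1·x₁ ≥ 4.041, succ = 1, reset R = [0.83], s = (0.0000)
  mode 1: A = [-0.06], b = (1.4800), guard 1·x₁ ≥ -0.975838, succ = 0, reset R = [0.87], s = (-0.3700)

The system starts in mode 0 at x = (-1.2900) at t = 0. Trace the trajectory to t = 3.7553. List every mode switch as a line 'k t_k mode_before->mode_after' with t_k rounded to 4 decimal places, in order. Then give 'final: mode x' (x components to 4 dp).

Mode 0: guard c·x = 4.0410 hit at Δt = 1.2162 (t = 1.2162), x⁻ = (-4.0410) → reset → x⁺ = (-3.3540), jump to mode 1
Mode 1: guard c·x = -0.9758 hit at Δt = 1.4782 (t = 2.6944), x⁻ = (-0.9758) → reset → x⁺ = (-1.2190), jump to mode 0
Mode 0: flow for 1.0609 to horizon, guard not reached → x = (-3.2779)

1 1.2162 0->1
2 2.6944 1->0
final: 0 -3.2779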